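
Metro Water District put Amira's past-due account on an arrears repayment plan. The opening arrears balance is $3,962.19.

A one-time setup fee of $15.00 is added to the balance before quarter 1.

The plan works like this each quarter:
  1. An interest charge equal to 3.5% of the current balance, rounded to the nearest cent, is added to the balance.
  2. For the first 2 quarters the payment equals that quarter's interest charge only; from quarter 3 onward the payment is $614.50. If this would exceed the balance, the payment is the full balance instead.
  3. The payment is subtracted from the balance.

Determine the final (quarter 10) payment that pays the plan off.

Quarter 1: $3,977.19 +$139.20 interest = $4,116.39; pay $139.20 → $3,977.19
Quarter 2: $3,977.19 +$139.20 interest = $4,116.39; pay $139.20 → $3,977.19
Quarter 3: $3,977.19 +$139.20 interest = $4,116.39; pay $614.50 → $3,501.89
Quarter 4: $3,501.89 +$122.57 interest = $3,624.46; pay $614.50 → $3,009.96
Quarter 5: $3,009.96 +$105.35 interest = $3,115.31; pay $614.50 → $2,500.81
Quarter 6: $2,500.81 +$87.53 interest = $2,588.34; pay $614.50 → $1,973.84
Quarter 7: $1,973.84 +$69.08 interest = $2,042.92; pay $614.50 → $1,428.42
Quarter 8: $1,428.42 +$49.99 interest = $1,478.41; pay $614.50 → $863.91
Quarter 9: $863.91 +$30.24 interest = $894.15; pay $614.50 → $279.65
Quarter 10: $279.65 +$9.79 interest = $289.44; pay $289.44 → $0.00

$289.44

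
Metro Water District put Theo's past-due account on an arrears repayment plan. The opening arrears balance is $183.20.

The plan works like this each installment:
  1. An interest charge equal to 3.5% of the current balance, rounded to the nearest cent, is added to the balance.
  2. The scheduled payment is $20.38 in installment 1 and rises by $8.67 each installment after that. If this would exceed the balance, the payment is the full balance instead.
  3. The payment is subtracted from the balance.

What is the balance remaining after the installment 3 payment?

Installment 1: opening $183.20; interest $6.41 → $189.61; payment $20.38; balance $169.23
Installment 2: opening $169.23; interest $5.92 → $175.15; payment $29.05; balance $146.10
Installment 3: opening $146.10; interest $5.11 → $151.21; payment $37.72; balance $113.49

$113.49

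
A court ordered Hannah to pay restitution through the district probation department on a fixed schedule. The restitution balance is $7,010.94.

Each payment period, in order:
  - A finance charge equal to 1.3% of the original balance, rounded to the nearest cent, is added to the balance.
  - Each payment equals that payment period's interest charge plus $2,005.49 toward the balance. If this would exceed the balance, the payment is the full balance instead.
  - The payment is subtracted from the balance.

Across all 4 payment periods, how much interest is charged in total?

# | Opening | Interest | Payment | End bal
1 | $7,010.94 | $91.14 | $2,096.63 | $5,005.45
2 | $5,005.45 | $91.14 | $2,096.63 | $2,999.96
3 | $2,999.96 | $91.14 | $2,096.63 | $994.47
4 | $994.47 | $91.14 | $1,085.61 | $0.00
Total interest: $91.14 + $91.14 + $91.14 + $91.14 = $364.56

$364.56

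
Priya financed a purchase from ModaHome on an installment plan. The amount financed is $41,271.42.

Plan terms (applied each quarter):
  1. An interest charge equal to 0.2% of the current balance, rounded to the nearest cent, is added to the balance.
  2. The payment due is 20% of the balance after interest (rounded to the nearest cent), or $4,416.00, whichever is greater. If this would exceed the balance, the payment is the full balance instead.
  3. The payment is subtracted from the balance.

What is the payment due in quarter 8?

$3,718.94

Quarter 1: $41,271.42 +$82.54 interest = $41,353.96; pay $8,270.79 → $33,083.17
Quarter 2: $33,083.17 +$66.17 interest = $33,149.34; pay $6,629.87 → $26,519.47
Quarter 3: $26,519.47 +$53.04 interest = $26,572.51; pay $5,314.50 → $21,258.01
Quarter 4: $21,258.01 +$42.52 interest = $21,300.53; pay $4,416.00 → $16,884.53
Quarter 5: $16,884.53 +$33.77 interest = $16,918.30; pay $4,416.00 → $12,502.30
Quarter 6: $12,502.30 +$25.00 interest = $12,527.30; pay $4,416.00 → $8,111.30
Quarter 7: $8,111.30 +$16.22 interest = $8,127.52; pay $4,416.00 → $3,711.52
Quarter 8: $3,711.52 +$7.42 interest = $3,718.94; pay $3,718.94 → $0.00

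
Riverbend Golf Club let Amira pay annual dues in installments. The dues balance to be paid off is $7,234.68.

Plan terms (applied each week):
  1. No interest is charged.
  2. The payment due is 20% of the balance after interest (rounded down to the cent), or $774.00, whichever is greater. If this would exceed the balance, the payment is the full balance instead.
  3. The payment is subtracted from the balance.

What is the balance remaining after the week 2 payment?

$4,630.20

Week 1: $7,234.68 − $1,446.93 → $5,787.75
Week 2: $5,787.75 − $1,157.55 → $4,630.20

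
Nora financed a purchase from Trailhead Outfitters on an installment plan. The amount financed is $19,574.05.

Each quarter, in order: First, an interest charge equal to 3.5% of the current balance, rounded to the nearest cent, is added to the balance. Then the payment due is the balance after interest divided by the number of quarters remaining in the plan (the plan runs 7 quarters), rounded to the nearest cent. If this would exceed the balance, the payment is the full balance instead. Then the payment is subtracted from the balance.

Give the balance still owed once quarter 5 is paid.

$6,642.24

Quarter 1: $19,574.05 +$685.09 interest = $20,259.14; pay $2,894.16 → $17,364.98
Quarter 2: $17,364.98 +$607.77 interest = $17,972.75; pay $2,995.46 → $14,977.29
Quarter 3: $14,977.29 +$524.21 interest = $15,501.50; pay $3,100.30 → $12,401.20
Quarter 4: $12,401.20 +$434.04 interest = $12,835.24; pay $3,208.81 → $9,626.43
Quarter 5: $9,626.43 +$336.93 interest = $9,963.36; pay $3,321.12 → $6,642.24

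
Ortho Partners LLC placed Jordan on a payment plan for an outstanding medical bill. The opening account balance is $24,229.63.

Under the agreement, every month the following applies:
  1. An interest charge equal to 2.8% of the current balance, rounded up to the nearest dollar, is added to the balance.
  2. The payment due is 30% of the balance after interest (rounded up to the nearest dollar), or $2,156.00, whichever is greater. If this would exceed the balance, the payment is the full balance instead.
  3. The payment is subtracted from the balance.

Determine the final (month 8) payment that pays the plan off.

$419.63

Month 1: $24,229.63 +$679.00 interest = $24,908.63; pay $7,473.00 → $17,435.63
Month 2: $17,435.63 +$489.00 interest = $17,924.63; pay $5,378.00 → $12,546.63
Month 3: $12,546.63 +$352.00 interest = $12,898.63; pay $3,870.00 → $9,028.63
Month 4: $9,028.63 +$253.00 interest = $9,281.63; pay $2,785.00 → $6,496.63
Month 5: $6,496.63 +$182.00 interest = $6,678.63; pay $2,156.00 → $4,522.63
Month 6: $4,522.63 +$127.00 interest = $4,649.63; pay $2,156.00 → $2,493.63
Month 7: $2,493.63 +$70.00 interest = $2,563.63; pay $2,156.00 → $407.63
Month 8: $407.63 +$12.00 interest = $419.63; pay $419.63 → $0.00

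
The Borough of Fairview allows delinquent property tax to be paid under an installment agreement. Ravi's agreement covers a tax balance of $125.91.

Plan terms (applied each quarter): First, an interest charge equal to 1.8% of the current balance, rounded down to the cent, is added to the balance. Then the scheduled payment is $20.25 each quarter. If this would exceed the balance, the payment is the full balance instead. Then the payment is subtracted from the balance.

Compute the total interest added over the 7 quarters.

Quarter 1: opening $125.91; interest $2.26 → $128.17; payment $20.25; balance $107.92
Quarter 2: opening $107.92; interest $1.94 → $109.86; payment $20.25; balance $89.61
Quarter 3: opening $89.61; interest $1.61 → $91.22; payment $20.25; balance $70.97
Quarter 4: opening $70.97; interest $1.27 → $72.24; payment $20.25; balance $51.99
Quarter 5: opening $51.99; interest $0.93 → $52.92; payment $20.25; balance $32.67
Quarter 6: opening $32.67; interest $0.58 → $33.25; payment $20.25; balance $13.00
Quarter 7: opening $13.00; interest $0.23 → $13.23; payment $13.23; balance $0.00
Total interest: $2.26 + $1.94 + $1.61 + $1.27 + $0.93 + $0.58 + $0.23 = $8.82

$8.82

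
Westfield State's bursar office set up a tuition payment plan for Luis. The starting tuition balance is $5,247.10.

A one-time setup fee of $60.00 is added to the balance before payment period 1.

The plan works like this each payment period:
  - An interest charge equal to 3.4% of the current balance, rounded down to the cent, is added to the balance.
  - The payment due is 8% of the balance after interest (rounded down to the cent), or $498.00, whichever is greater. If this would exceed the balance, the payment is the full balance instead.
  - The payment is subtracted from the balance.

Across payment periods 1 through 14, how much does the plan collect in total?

Payment period 1: $5,307.10 +$180.44 interest = $5,487.54; pay $498.00 → $4,989.54
Payment period 2: $4,989.54 +$169.64 interest = $5,159.18; pay $498.00 → $4,661.18
Payment period 3: $4,661.18 +$158.48 interest = $4,819.66; pay $498.00 → $4,321.66
Payment period 4: $4,321.66 +$146.93 interest = $4,468.59; pay $498.00 → $3,970.59
Payment period 5: $3,970.59 +$135.00 interest = $4,105.59; pay $498.00 → $3,607.59
Payment period 6: $3,607.59 +$122.65 interest = $3,730.24; pay $498.00 → $3,232.24
Payment period 7: $3,232.24 +$109.89 interest = $3,342.13; pay $498.00 → $2,844.13
Payment period 8: $2,844.13 +$96.70 interest = $2,940.83; pay $498.00 → $2,442.83
Payment period 9: $2,442.83 +$83.05 interest = $2,525.88; pay $498.00 → $2,027.88
Payment period 10: $2,027.88 +$68.94 interest = $2,096.82; pay $498.00 → $1,598.82
Payment period 11: $1,598.82 +$54.35 interest = $1,653.17; pay $498.00 → $1,155.17
Payment period 12: $1,155.17 +$39.27 interest = $1,194.44; pay $498.00 → $696.44
Payment period 13: $696.44 +$23.67 interest = $720.11; pay $498.00 → $222.11
Payment period 14: $222.11 +$7.55 interest = $229.66; pay $229.66 → $0.00
Total paid: $6,703.66

$6,703.66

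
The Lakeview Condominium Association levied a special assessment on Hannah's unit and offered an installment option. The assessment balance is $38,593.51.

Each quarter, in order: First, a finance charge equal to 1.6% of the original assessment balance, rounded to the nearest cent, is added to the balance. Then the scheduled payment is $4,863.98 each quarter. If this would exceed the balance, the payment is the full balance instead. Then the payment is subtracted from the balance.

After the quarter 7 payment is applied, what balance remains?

Quarter 1: $38,593.51 +$617.50 interest = $39,211.01; pay $4,863.98 → $34,347.03
Quarter 2: $34,347.03 +$617.50 interest = $34,964.53; pay $4,863.98 → $30,100.55
Quarter 3: $30,100.55 +$617.50 interest = $30,718.05; pay $4,863.98 → $25,854.07
Quarter 4: $25,854.07 +$617.50 interest = $26,471.57; pay $4,863.98 → $21,607.59
Quarter 5: $21,607.59 +$617.50 interest = $22,225.09; pay $4,863.98 → $17,361.11
Quarter 6: $17,361.11 +$617.50 interest = $17,978.61; pay $4,863.98 → $13,114.63
Quarter 7: $13,114.63 +$617.50 interest = $13,732.13; pay $4,863.98 → $8,868.15

$8,868.15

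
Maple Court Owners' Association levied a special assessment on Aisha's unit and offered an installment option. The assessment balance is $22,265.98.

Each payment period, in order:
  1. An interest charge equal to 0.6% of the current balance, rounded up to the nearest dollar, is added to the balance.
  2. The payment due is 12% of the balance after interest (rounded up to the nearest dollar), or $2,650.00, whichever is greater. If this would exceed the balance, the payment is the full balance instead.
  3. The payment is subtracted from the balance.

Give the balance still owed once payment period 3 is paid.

Payment period 1: opening $22,265.98; interest $134.00 → $22,399.98; payment $2,688.00; balance $19,711.98
Payment period 2: opening $19,711.98; interest $119.00 → $19,830.98; payment $2,650.00; balance $17,180.98
Payment period 3: opening $17,180.98; interest $104.00 → $17,284.98; payment $2,650.00; balance $14,634.98

$14,634.98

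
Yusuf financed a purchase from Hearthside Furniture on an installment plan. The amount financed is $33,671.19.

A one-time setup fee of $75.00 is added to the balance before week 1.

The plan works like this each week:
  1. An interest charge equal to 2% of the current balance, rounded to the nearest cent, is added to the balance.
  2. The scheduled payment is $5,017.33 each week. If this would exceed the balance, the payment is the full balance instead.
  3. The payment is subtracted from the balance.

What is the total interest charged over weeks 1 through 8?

$2,867.90

Week 1: opening $33,746.19; interest $674.92 → $34,421.11; payment $5,017.33; balance $29,403.78
Week 2: opening $29,403.78; interest $588.08 → $29,991.86; payment $5,017.33; balance $24,974.53
Week 3: opening $24,974.53; interest $499.49 → $25,474.02; payment $5,017.33; balance $20,456.69
Week 4: opening $20,456.69; interest $409.13 → $20,865.82; payment $5,017.33; balance $15,848.49
Week 5: opening $15,848.49; interest $316.97 → $16,165.46; payment $5,017.33; balance $11,148.13
Week 6: opening $11,148.13; interest $222.96 → $11,371.09; payment $5,017.33; balance $6,353.76
Week 7: opening $6,353.76; interest $127.08 → $6,480.84; payment $5,017.33; balance $1,463.51
Week 8: opening $1,463.51; interest $29.27 → $1,492.78; payment $1,492.78; balance $0.00
Total interest: $674.92 + $588.08 + $499.49 + $409.13 + $316.97 + $222.96 + $127.08 + $29.27 = $2,867.90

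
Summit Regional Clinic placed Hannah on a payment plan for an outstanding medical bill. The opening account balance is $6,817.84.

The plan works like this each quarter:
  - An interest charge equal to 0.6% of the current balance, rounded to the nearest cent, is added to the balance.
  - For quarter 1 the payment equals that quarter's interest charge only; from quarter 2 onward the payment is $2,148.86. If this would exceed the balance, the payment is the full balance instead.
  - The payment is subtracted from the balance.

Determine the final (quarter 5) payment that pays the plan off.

Quarter 1: opening $6,817.84; interest $40.91 → $6,858.75; payment $40.91; balance $6,817.84
Quarter 2: opening $6,817.84; interest $40.91 → $6,858.75; payment $2,148.86; balance $4,709.89
Quarter 3: opening $4,709.89; interest $28.26 → $4,738.15; payment $2,148.86; balance $2,589.29
Quarter 4: opening $2,589.29; interest $15.54 → $2,604.83; payment $2,148.86; balance $455.97
Quarter 5: opening $455.97; interest $2.74 → $458.71; payment $458.71; balance $0.00

$458.71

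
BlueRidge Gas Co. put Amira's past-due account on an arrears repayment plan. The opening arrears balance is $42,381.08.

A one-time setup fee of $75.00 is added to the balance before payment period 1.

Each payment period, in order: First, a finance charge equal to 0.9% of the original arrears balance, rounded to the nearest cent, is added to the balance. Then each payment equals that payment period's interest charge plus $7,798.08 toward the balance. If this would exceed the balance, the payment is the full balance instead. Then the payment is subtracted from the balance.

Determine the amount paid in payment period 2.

$8,179.51

Payment period 1: opening $42,456.08; interest $381.43 → $42,837.51; payment $8,179.51; balance $34,658.00
Payment period 2: opening $34,658.00; interest $381.43 → $35,039.43; payment $8,179.51; balance $26,859.92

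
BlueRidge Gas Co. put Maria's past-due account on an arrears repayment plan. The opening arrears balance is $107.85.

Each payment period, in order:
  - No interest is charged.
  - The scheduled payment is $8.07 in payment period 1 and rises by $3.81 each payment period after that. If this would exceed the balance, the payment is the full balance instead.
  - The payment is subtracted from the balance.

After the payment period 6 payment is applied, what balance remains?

$2.28

Payment period 1: opening $107.85; payment $8.07; balance $99.78
Payment period 2: opening $99.78; payment $11.88; balance $87.90
Payment period 3: opening $87.90; payment $15.69; balance $72.21
Payment period 4: opening $72.21; payment $19.50; balance $52.71
Payment period 5: opening $52.71; payment $23.31; balance $29.40
Payment period 6: opening $29.40; payment $27.12; balance $2.28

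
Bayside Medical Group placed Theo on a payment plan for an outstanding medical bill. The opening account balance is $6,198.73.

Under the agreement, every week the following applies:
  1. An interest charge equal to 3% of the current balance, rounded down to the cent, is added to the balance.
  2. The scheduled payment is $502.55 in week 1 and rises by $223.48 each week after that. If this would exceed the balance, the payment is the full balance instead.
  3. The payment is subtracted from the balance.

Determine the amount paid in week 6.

$1,619.95

Week 1: opening $6,198.73; interest $185.96 → $6,384.69; payment $502.55; balance $5,882.14
Week 2: opening $5,882.14; interest $176.46 → $6,058.60; payment $726.03; balance $5,332.57
Week 3: opening $5,332.57; interest $159.97 → $5,492.54; payment $949.51; balance $4,543.03
Week 4: opening $4,543.03; interest $136.29 → $4,679.32; payment $1,172.99; balance $3,506.33
Week 5: opening $3,506.33; interest $105.18 → $3,611.51; payment $1,396.47; balance $2,215.04
Week 6: opening $2,215.04; interest $66.45 → $2,281.49; payment $1,619.95; balance $661.54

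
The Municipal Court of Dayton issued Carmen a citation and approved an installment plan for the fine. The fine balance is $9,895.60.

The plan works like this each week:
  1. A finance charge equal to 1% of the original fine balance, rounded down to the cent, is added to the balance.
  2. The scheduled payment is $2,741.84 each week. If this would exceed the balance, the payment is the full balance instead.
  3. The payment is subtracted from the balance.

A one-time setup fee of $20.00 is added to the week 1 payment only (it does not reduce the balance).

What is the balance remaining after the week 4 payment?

$0.00

Week 1: opening $9,895.60; interest $98.95 → $9,994.55; payment $2,741.84 (+ $20.00 fee); balance $7,252.71
Week 2: opening $7,252.71; interest $98.95 → $7,351.66; payment $2,741.84; balance $4,609.82
Week 3: opening $4,609.82; interest $98.95 → $4,708.77; payment $2,741.84; balance $1,966.93
Week 4: opening $1,966.93; interest $98.95 → $2,065.88; payment $2,065.88; balance $0.00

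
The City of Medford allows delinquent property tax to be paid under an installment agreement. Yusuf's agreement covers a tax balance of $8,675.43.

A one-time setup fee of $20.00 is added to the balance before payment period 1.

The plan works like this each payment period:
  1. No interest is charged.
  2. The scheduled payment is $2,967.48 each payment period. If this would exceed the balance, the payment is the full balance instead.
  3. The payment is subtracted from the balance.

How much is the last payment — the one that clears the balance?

Payment period 1: $8,695.43 − $2,967.48 → $5,727.95
Payment period 2: $5,727.95 − $2,967.48 → $2,760.47
Payment period 3: $2,760.47 − $2,760.47 → $0.00

$2,760.47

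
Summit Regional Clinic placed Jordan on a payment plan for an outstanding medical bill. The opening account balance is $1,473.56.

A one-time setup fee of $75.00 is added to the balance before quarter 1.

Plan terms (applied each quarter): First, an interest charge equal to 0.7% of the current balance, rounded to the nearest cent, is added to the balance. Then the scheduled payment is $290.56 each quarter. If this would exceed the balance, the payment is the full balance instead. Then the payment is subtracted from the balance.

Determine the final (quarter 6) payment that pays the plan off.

$131.15

Quarter 1: $1,548.56 +$10.84 interest = $1,559.40; pay $290.56 → $1,268.84
Quarter 2: $1,268.84 +$8.88 interest = $1,277.72; pay $290.56 → $987.16
Quarter 3: $987.16 +$6.91 interest = $994.07; pay $290.56 → $703.51
Quarter 4: $703.51 +$4.92 interest = $708.43; pay $290.56 → $417.87
Quarter 5: $417.87 +$2.93 interest = $420.80; pay $290.56 → $130.24
Quarter 6: $130.24 +$0.91 interest = $131.15; pay $131.15 → $0.00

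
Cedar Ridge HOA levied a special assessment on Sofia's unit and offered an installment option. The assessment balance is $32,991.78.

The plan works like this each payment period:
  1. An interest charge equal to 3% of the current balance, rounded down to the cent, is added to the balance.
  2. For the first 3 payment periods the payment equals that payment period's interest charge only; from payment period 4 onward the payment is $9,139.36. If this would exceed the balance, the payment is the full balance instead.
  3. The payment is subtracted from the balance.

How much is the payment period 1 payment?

# | Opening | Interest | Payment | End bal
1 | $32,991.78 | $989.75 | $989.75 | $32,991.78

$989.75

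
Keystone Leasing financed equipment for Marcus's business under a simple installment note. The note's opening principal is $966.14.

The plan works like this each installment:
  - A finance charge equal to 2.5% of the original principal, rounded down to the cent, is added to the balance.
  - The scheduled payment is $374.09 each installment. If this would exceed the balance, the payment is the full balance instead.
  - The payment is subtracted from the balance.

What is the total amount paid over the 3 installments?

Installment 1: opening $966.14; interest $24.15 → $990.29; payment $374.09; balance $616.20
Installment 2: opening $616.20; interest $24.15 → $640.35; payment $374.09; balance $266.26
Installment 3: opening $266.26; interest $24.15 → $290.41; payment $290.41; balance $0.00
Total paid: $1,038.59

$1,038.59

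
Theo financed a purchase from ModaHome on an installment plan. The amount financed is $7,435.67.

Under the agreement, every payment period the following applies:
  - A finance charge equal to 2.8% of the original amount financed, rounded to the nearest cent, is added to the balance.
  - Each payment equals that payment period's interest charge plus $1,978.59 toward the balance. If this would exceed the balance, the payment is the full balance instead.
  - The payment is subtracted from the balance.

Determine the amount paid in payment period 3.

Payment period 1: opening $7,435.67; interest $208.20 → $7,643.87; payment $2,186.79; balance $5,457.08
Payment period 2: opening $5,457.08; interest $208.20 → $5,665.28; payment $2,186.79; balance $3,478.49
Payment period 3: opening $3,478.49; interest $208.20 → $3,686.69; payment $2,186.79; balance $1,499.90

$2,186.79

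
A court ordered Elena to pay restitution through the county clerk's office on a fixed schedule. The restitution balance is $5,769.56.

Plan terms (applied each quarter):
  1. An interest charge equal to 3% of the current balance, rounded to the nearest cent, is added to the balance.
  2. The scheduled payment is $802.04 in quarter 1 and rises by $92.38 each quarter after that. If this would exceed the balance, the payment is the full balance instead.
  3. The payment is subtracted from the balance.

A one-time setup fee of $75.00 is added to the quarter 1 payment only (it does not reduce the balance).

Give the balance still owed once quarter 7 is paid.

$0.00

Quarter 1: $5,769.56 +$173.09 interest = $5,942.65; pay $802.04 (+ $75.00 fee) → $5,140.61
Quarter 2: $5,140.61 +$154.22 interest = $5,294.83; pay $894.42 → $4,400.41
Quarter 3: $4,400.41 +$132.01 interest = $4,532.42; pay $986.80 → $3,545.62
Quarter 4: $3,545.62 +$106.37 interest = $3,651.99; pay $1,079.18 → $2,572.81
Quarter 5: $2,572.81 +$77.18 interest = $2,649.99; pay $1,171.56 → $1,478.43
Quarter 6: $1,478.43 +$44.35 interest = $1,522.78; pay $1,263.94 → $258.84
Quarter 7: $258.84 +$7.77 interest = $266.61; pay $266.61 → $0.00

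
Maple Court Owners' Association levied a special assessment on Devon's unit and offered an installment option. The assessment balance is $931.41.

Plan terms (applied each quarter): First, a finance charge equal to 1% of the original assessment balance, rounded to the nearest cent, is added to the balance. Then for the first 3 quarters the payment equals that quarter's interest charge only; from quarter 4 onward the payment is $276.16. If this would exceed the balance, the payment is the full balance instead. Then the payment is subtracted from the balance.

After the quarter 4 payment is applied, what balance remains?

Quarter 1: $931.41 +$9.31 interest = $940.72; pay $9.31 → $931.41
Quarter 2: $931.41 +$9.31 interest = $940.72; pay $9.31 → $931.41
Quarter 3: $931.41 +$9.31 interest = $940.72; pay $9.31 → $931.41
Quarter 4: $931.41 +$9.31 interest = $940.72; pay $276.16 → $664.56

$664.56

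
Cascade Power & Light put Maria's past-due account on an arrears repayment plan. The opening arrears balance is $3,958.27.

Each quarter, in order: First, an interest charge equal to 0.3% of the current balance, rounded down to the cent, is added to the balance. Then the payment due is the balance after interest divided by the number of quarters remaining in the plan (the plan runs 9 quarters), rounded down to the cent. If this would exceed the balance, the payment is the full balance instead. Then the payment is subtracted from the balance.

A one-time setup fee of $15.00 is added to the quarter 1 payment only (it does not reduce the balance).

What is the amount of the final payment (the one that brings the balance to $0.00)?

$451.83

Quarter 1: $3,958.27 +$11.87 interest = $3,970.14; pay $441.12 (+ $15.00 fee) → $3,529.02
Quarter 2: $3,529.02 +$10.58 interest = $3,539.60; pay $442.45 → $3,097.15
Quarter 3: $3,097.15 +$9.29 interest = $3,106.44; pay $443.77 → $2,662.67
Quarter 4: $2,662.67 +$7.98 interest = $2,670.65; pay $445.10 → $2,225.55
Quarter 5: $2,225.55 +$6.67 interest = $2,232.22; pay $446.44 → $1,785.78
Quarter 6: $1,785.78 +$5.35 interest = $1,791.13; pay $447.78 → $1,343.35
Quarter 7: $1,343.35 +$4.03 interest = $1,347.38; pay $449.12 → $898.26
Quarter 8: $898.26 +$2.69 interest = $900.95; pay $450.47 → $450.48
Quarter 9: $450.48 +$1.35 interest = $451.83; pay $451.83 → $0.00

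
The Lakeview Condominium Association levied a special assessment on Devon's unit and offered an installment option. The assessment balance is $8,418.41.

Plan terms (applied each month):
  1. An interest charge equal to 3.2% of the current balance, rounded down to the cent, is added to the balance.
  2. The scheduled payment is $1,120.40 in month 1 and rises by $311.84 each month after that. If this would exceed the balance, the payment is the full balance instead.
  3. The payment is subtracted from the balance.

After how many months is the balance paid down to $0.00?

Month 1: opening $8,418.41; interest $269.38 → $8,687.79; payment $1,120.40; balance $7,567.39
Month 2: opening $7,567.39; interest $242.15 → $7,809.54; payment $1,432.24; balance $6,377.30
Month 3: opening $6,377.30; interest $204.07 → $6,581.37; payment $1,744.08; balance $4,837.29
Month 4: opening $4,837.29; interest $154.79 → $4,992.08; payment $2,055.92; balance $2,936.16
Month 5: opening $2,936.16; interest $93.95 → $3,030.11; payment $2,367.76; balance $662.35
Month 6: opening $662.35; interest $21.19 → $683.54; payment $683.54; balance $0.00
Balance reaches $0.00 in month 6.

6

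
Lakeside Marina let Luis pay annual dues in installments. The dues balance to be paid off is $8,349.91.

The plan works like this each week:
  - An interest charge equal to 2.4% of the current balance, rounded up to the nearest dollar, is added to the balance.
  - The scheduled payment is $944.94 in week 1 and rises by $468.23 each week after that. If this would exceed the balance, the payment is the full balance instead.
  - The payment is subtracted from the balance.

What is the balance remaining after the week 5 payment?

Week 1: $8,349.91 +$201.00 interest = $8,550.91; pay $944.94 → $7,605.97
Week 2: $7,605.97 +$183.00 interest = $7,788.97; pay $1,413.17 → $6,375.80
Week 3: $6,375.80 +$154.00 interest = $6,529.80; pay $1,881.40 → $4,648.40
Week 4: $4,648.40 +$112.00 interest = $4,760.40; pay $2,349.63 → $2,410.77
Week 5: $2,410.77 +$58.00 interest = $2,468.77; pay $2,468.77 → $0.00

$0.00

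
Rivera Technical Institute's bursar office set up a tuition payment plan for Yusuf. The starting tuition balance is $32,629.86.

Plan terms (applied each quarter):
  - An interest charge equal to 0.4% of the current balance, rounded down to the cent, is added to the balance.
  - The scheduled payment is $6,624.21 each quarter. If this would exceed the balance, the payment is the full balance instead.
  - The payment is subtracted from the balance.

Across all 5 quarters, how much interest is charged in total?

$391.78

# | Opening | Interest | Payment | End bal
1 | $32,629.86 | $130.51 | $6,624.21 | $26,136.16
2 | $26,136.16 | $104.54 | $6,624.21 | $19,616.49
3 | $19,616.49 | $78.46 | $6,624.21 | $13,070.74
4 | $13,070.74 | $52.28 | $6,624.21 | $6,498.81
5 | $6,498.81 | $25.99 | $6,524.80 | $0.00
Total interest: $130.51 + $104.54 + $78.46 + $52.28 + $25.99 = $391.78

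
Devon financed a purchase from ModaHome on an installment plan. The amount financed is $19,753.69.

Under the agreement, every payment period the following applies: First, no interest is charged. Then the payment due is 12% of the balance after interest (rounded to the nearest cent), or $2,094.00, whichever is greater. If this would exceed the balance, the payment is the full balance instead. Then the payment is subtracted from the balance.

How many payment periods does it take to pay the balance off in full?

Payment period 1: $19,753.69 − $2,370.44 → $17,383.25
Payment period 2: $17,383.25 − $2,094.00 → $15,289.25
Payment period 3: $15,289.25 − $2,094.00 → $13,195.25
Payment period 4: $13,195.25 − $2,094.00 → $11,101.25
Payment period 5: $11,101.25 − $2,094.00 → $9,007.25
Payment period 6: $9,007.25 − $2,094.00 → $6,913.25
Payment period 7: $6,913.25 − $2,094.00 → $4,819.25
Payment period 8: $4,819.25 − $2,094.00 → $2,725.25
Payment period 9: $2,725.25 − $2,094.00 → $631.25
Payment period 10: $631.25 − $631.25 → $0.00
Balance reaches $0.00 in payment period 10.

10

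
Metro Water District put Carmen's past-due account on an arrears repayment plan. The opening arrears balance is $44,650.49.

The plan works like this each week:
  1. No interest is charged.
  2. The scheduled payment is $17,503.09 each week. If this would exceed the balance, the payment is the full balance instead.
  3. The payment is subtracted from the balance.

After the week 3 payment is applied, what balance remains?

Week 1: opening $44,650.49; payment $17,503.09; balance $27,147.40
Week 2: opening $27,147.40; payment $17,503.09; balance $9,644.31
Week 3: opening $9,644.31; payment $9,644.31; balance $0.00

$0.00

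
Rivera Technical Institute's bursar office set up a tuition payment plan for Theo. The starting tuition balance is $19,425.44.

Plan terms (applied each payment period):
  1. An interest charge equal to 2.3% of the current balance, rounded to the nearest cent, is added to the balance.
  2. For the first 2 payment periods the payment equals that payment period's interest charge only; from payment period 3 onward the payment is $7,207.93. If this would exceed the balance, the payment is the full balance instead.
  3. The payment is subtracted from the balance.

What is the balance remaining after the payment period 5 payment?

$0.00

# | Opening | Interest | Payment | End bal
1 | $19,425.44 | $446.79 | $446.79 | $19,425.44
2 | $19,425.44 | $446.79 | $446.79 | $19,425.44
3 | $19,425.44 | $446.79 | $7,207.93 | $12,664.30
4 | $12,664.30 | $291.28 | $7,207.93 | $5,747.65
5 | $5,747.65 | $132.20 | $5,879.85 | $0.00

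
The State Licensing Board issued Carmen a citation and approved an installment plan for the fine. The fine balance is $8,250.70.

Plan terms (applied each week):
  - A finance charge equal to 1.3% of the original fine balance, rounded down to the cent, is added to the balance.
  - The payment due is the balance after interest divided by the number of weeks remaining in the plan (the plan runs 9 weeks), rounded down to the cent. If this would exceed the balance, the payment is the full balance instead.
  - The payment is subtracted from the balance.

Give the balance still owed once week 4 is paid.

Week 1: $8,250.70 +$107.25 interest = $8,357.95; pay $928.66 → $7,429.29
Week 2: $7,429.29 +$107.25 interest = $7,536.54; pay $942.06 → $6,594.48
Week 3: $6,594.48 +$107.25 interest = $6,701.73; pay $957.39 → $5,744.34
Week 4: $5,744.34 +$107.25 interest = $5,851.59; pay $975.26 → $4,876.33

$4,876.33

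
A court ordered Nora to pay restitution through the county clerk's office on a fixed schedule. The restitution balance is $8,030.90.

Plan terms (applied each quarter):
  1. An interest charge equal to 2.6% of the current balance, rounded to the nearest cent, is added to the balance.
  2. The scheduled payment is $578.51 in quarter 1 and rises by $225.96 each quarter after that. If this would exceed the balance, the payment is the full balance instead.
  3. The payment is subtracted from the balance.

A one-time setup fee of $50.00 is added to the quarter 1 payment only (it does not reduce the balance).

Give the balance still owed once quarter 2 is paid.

# | Opening | Interest | Payment | Fee | End bal
1 | $8,030.90 | $208.80 | $578.51 | $50.00 | $7,661.19
2 | $7,661.19 | $199.19 | $804.47 | — | $7,055.91

$7,055.91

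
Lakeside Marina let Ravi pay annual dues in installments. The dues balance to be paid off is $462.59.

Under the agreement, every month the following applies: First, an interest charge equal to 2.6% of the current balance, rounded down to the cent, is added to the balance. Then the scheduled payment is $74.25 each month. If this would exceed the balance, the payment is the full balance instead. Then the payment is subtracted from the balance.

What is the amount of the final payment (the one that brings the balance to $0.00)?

# | Opening | Interest | Payment | End bal
1 | $462.59 | $12.02 | $74.25 | $400.36
2 | $400.36 | $10.40 | $74.25 | $336.51
3 | $336.51 | $8.74 | $74.25 | $271.00
4 | $271.00 | $7.04 | $74.25 | $203.79
5 | $203.79 | $5.29 | $74.25 | $134.83
6 | $134.83 | $3.50 | $74.25 | $64.08
7 | $64.08 | $1.66 | $65.74 | $0.00

$65.74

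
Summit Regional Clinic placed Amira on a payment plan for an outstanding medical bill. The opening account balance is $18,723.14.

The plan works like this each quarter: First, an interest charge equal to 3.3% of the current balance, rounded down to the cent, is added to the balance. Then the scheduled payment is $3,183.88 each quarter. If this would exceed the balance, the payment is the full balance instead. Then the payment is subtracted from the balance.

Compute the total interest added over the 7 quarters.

# | Opening | Interest | Payment | End bal
1 | $18,723.14 | $617.86 | $3,183.88 | $16,157.12
2 | $16,157.12 | $533.18 | $3,183.88 | $13,506.42
3 | $13,506.42 | $445.71 | $3,183.88 | $10,768.25
4 | $10,768.25 | $355.35 | $3,183.88 | $7,939.72
5 | $7,939.72 | $262.01 | $3,183.88 | $5,017.85
6 | $5,017.85 | $165.58 | $3,183.88 | $1,999.55
7 | $1,999.55 | $65.98 | $2,065.53 | $0.00
Total interest: $617.86 + $533.18 + $445.71 + $355.35 + $262.01 + $165.58 + $65.98 = $2,445.67

$2,445.67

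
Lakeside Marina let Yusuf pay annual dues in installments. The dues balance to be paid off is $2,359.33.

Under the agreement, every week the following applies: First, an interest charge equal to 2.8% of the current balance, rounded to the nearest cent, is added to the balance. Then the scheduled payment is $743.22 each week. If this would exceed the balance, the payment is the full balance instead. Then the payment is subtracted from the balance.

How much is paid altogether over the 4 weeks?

$2,507.67

# | Opening | Interest | Payment | End bal
1 | $2,359.33 | $66.06 | $743.22 | $1,682.17
2 | $1,682.17 | $47.10 | $743.22 | $986.05
3 | $986.05 | $27.61 | $743.22 | $270.44
4 | $270.44 | $7.57 | $278.01 | $0.00
Total paid: $2,507.67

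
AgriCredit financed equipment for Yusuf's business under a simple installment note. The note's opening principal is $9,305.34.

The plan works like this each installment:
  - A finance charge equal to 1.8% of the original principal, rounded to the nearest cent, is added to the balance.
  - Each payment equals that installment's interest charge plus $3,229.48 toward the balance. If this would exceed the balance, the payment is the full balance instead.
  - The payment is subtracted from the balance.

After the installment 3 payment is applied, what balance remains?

# | Opening | Interest | Payment | End bal
1 | $9,305.34 | $167.50 | $3,396.98 | $6,075.86
2 | $6,075.86 | $167.50 | $3,396.98 | $2,846.38
3 | $2,846.38 | $167.50 | $3,013.88 | $0.00

$0.00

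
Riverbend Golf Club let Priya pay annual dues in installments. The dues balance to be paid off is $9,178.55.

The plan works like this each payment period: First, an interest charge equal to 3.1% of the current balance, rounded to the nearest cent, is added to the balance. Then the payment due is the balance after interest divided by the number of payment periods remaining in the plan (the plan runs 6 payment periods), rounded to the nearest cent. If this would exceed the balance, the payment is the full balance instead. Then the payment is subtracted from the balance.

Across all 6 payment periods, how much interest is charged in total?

$1,048.94

# | Opening | Interest | Payment | End bal
1 | $9,178.55 | $284.54 | $1,577.18 | $7,885.91
2 | $7,885.91 | $244.46 | $1,626.07 | $6,504.30
3 | $6,504.30 | $201.63 | $1,676.48 | $5,029.45
4 | $5,029.45 | $155.91 | $1,728.45 | $3,456.91
5 | $3,456.91 | $107.16 | $1,782.04 | $1,782.03
6 | $1,782.03 | $55.24 | $1,837.27 | $0.00
Total interest: $284.54 + $244.46 + $201.63 + $155.91 + $107.16 + $55.24 = $1,048.94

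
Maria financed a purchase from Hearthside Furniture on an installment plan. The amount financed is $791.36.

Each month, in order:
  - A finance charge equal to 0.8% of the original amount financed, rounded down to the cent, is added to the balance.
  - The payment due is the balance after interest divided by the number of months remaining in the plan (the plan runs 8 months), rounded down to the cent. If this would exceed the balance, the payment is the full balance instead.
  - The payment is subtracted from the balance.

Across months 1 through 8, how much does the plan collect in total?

$842.00

Month 1: $791.36 +$6.33 interest = $797.69; pay $99.71 → $697.98
Month 2: $697.98 +$6.33 interest = $704.31; pay $100.61 → $603.70
Month 3: $603.70 +$6.33 interest = $610.03; pay $101.67 → $508.36
Month 4: $508.36 +$6.33 interest = $514.69; pay $102.93 → $411.76
Month 5: $411.76 +$6.33 interest = $418.09; pay $104.52 → $313.57
Month 6: $313.57 +$6.33 interest = $319.90; pay $106.63 → $213.27
Month 7: $213.27 +$6.33 interest = $219.60; pay $109.80 → $109.80
Month 8: $109.80 +$6.33 interest = $116.13; pay $116.13 → $0.00
Total paid: $842.00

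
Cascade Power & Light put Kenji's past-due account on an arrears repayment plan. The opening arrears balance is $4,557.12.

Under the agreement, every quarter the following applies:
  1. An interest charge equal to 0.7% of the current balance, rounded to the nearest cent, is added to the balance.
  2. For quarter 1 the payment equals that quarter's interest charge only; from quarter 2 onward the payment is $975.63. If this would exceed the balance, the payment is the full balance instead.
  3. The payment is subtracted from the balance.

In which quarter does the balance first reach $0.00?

Quarter 1: opening $4,557.12; interest $31.90 → $4,589.02; payment $31.90; balance $4,557.12
Quarter 2: opening $4,557.12; interest $31.90 → $4,589.02; payment $975.63; balance $3,613.39
Quarter 3: opening $3,613.39; interest $25.29 → $3,638.68; payment $975.63; balance $2,663.05
Quarter 4: opening $2,663.05; interest $18.64 → $2,681.69; payment $975.63; balance $1,706.06
Quarter 5: opening $1,706.06; interest $11.94 → $1,718.00; payment $975.63; balance $742.37
Quarter 6: opening $742.37; interest $5.20 → $747.57; payment $747.57; balance $0.00
Balance reaches $0.00 in quarter 6.

6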